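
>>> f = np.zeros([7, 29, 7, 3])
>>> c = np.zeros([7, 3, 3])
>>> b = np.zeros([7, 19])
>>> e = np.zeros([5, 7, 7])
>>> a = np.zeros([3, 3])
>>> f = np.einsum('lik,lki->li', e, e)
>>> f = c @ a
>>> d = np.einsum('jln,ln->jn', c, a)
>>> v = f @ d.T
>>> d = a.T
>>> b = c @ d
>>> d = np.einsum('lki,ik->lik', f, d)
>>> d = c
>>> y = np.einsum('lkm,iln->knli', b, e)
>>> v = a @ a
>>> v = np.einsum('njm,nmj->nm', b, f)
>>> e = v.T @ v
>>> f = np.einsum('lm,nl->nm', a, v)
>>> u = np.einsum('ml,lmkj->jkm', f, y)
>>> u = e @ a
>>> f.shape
(7, 3)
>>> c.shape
(7, 3, 3)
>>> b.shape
(7, 3, 3)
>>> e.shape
(3, 3)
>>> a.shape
(3, 3)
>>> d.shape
(7, 3, 3)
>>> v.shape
(7, 3)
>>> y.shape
(3, 7, 7, 5)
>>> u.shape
(3, 3)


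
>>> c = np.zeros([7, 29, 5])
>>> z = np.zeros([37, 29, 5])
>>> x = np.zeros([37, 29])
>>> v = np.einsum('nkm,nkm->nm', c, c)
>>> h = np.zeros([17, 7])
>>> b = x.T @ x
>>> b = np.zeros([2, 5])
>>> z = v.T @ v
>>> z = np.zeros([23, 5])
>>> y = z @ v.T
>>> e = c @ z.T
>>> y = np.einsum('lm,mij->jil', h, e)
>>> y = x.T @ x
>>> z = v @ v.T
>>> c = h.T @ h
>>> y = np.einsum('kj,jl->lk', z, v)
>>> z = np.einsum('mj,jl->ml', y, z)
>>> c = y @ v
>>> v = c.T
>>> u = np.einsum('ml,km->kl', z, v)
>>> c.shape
(5, 5)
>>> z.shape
(5, 7)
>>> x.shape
(37, 29)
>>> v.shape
(5, 5)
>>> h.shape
(17, 7)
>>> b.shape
(2, 5)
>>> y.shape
(5, 7)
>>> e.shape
(7, 29, 23)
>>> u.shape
(5, 7)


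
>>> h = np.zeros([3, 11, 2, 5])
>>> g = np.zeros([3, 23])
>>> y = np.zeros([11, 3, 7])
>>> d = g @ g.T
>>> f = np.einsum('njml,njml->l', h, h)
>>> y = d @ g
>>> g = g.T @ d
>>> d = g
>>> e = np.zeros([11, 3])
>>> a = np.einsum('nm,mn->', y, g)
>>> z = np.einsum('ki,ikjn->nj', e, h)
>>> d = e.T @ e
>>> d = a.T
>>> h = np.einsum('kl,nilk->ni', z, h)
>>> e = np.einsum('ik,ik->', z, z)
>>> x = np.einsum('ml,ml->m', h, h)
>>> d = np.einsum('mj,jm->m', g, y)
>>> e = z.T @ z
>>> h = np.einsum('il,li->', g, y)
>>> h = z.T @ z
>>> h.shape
(2, 2)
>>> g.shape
(23, 3)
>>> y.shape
(3, 23)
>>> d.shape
(23,)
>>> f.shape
(5,)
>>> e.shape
(2, 2)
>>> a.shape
()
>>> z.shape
(5, 2)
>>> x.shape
(3,)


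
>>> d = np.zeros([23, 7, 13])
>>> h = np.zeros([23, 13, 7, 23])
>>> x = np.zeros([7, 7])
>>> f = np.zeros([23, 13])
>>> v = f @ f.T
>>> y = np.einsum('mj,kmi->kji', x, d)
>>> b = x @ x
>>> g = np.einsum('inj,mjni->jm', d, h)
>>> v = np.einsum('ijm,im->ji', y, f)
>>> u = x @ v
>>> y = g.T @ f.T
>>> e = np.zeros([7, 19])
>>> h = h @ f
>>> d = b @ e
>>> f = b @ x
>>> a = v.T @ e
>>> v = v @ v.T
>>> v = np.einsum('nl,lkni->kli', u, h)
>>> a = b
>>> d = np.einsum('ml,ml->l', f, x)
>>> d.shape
(7,)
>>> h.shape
(23, 13, 7, 13)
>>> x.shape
(7, 7)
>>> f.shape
(7, 7)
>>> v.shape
(13, 23, 13)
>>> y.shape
(23, 23)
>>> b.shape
(7, 7)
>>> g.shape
(13, 23)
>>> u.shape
(7, 23)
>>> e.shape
(7, 19)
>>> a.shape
(7, 7)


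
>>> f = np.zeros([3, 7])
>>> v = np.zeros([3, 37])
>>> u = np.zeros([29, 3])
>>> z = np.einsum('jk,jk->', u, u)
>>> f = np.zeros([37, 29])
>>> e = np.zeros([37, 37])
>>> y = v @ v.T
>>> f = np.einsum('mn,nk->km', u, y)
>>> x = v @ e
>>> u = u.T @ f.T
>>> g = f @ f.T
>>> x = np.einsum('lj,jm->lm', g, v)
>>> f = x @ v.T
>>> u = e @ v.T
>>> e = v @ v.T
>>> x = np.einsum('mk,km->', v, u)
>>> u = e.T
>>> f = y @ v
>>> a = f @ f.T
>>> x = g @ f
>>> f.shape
(3, 37)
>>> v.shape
(3, 37)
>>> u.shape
(3, 3)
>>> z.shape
()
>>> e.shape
(3, 3)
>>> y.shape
(3, 3)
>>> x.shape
(3, 37)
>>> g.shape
(3, 3)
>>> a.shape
(3, 3)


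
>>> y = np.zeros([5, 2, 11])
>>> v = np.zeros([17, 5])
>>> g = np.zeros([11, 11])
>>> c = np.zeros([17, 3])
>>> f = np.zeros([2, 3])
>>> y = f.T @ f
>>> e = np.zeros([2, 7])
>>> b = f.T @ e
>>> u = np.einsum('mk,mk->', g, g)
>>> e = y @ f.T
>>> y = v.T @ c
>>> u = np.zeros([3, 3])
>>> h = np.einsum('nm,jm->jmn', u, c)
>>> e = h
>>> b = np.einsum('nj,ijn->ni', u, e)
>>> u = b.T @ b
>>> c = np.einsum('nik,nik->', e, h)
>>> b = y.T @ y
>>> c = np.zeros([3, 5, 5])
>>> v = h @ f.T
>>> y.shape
(5, 3)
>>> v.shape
(17, 3, 2)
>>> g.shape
(11, 11)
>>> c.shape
(3, 5, 5)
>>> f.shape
(2, 3)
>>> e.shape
(17, 3, 3)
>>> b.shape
(3, 3)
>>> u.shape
(17, 17)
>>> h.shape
(17, 3, 3)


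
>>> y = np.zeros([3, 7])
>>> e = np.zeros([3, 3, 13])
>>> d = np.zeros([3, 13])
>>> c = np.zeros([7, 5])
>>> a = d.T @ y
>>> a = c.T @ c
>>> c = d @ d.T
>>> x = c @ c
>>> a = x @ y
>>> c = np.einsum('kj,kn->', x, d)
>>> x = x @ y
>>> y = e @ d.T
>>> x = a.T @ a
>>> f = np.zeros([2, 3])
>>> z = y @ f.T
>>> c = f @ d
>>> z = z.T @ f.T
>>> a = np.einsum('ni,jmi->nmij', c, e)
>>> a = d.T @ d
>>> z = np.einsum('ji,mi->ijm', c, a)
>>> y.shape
(3, 3, 3)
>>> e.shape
(3, 3, 13)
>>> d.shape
(3, 13)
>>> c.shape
(2, 13)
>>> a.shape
(13, 13)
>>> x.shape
(7, 7)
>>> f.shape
(2, 3)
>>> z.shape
(13, 2, 13)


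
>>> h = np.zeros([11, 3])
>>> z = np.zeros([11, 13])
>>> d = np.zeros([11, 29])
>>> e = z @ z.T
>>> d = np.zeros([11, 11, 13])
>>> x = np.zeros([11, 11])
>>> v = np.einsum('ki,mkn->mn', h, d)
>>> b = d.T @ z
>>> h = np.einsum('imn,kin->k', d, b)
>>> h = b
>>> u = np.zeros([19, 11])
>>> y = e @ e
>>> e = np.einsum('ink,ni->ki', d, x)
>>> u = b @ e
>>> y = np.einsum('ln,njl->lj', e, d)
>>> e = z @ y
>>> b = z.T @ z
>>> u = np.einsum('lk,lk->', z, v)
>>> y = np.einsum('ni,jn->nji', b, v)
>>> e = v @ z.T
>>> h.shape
(13, 11, 13)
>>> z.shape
(11, 13)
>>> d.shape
(11, 11, 13)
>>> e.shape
(11, 11)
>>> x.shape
(11, 11)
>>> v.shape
(11, 13)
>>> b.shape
(13, 13)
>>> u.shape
()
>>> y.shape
(13, 11, 13)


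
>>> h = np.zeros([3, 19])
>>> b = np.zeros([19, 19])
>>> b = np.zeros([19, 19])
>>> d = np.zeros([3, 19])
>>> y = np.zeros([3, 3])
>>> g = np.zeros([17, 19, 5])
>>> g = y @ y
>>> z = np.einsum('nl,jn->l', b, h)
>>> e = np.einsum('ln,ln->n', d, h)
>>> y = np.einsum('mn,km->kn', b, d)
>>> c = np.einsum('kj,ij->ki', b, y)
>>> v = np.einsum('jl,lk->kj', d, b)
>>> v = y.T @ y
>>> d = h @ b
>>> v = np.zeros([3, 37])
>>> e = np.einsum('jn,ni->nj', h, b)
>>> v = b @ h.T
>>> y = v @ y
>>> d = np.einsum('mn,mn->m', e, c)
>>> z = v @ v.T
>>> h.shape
(3, 19)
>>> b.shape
(19, 19)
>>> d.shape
(19,)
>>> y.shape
(19, 19)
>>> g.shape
(3, 3)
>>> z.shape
(19, 19)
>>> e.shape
(19, 3)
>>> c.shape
(19, 3)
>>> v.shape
(19, 3)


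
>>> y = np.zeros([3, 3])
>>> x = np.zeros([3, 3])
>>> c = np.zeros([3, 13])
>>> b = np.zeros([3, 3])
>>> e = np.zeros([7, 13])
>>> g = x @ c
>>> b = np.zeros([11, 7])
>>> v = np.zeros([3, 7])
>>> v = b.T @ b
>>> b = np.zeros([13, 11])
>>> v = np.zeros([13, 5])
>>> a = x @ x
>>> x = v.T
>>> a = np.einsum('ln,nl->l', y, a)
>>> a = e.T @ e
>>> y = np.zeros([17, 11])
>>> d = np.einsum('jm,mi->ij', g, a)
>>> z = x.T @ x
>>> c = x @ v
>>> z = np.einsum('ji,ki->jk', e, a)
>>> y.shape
(17, 11)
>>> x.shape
(5, 13)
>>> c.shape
(5, 5)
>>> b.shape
(13, 11)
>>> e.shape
(7, 13)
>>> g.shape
(3, 13)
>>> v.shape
(13, 5)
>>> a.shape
(13, 13)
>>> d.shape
(13, 3)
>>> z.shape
(7, 13)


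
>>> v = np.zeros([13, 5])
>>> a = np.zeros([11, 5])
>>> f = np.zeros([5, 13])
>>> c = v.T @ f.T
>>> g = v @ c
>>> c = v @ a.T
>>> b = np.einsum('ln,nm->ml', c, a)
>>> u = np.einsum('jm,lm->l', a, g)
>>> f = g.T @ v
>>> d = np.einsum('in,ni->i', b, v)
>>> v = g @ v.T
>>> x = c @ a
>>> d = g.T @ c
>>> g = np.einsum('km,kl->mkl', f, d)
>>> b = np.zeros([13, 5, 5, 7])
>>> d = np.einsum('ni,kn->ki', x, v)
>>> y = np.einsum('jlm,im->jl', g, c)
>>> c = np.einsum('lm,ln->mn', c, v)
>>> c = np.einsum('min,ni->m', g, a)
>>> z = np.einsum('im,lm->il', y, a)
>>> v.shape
(13, 13)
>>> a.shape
(11, 5)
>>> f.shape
(5, 5)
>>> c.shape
(5,)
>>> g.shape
(5, 5, 11)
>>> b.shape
(13, 5, 5, 7)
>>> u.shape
(13,)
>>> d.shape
(13, 5)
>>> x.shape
(13, 5)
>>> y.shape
(5, 5)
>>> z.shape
(5, 11)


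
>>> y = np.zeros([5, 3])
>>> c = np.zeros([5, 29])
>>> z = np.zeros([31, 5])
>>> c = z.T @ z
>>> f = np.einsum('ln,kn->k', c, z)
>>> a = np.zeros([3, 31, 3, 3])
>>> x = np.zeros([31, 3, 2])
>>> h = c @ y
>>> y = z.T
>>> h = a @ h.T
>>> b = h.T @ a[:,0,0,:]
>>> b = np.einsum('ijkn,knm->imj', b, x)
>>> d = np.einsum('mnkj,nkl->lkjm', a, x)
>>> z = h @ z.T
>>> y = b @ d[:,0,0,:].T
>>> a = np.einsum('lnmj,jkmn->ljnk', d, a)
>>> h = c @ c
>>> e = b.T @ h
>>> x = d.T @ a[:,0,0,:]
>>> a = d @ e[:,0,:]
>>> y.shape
(5, 2, 2)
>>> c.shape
(5, 5)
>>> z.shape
(3, 31, 3, 31)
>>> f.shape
(31,)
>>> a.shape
(2, 3, 3, 5)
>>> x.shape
(3, 3, 3, 31)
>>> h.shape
(5, 5)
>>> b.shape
(5, 2, 3)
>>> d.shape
(2, 3, 3, 3)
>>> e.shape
(3, 2, 5)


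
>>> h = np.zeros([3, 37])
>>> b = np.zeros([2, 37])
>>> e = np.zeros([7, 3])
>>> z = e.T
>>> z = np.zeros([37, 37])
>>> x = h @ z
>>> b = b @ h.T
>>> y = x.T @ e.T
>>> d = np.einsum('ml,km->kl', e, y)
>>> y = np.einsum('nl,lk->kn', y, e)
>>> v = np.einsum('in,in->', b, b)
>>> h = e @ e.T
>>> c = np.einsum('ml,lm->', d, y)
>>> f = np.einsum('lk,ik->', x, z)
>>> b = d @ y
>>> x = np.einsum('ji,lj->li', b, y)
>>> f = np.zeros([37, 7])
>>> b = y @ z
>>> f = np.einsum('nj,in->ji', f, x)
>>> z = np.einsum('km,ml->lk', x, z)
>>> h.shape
(7, 7)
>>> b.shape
(3, 37)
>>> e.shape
(7, 3)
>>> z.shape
(37, 3)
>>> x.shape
(3, 37)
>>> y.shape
(3, 37)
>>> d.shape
(37, 3)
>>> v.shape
()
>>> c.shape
()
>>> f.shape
(7, 3)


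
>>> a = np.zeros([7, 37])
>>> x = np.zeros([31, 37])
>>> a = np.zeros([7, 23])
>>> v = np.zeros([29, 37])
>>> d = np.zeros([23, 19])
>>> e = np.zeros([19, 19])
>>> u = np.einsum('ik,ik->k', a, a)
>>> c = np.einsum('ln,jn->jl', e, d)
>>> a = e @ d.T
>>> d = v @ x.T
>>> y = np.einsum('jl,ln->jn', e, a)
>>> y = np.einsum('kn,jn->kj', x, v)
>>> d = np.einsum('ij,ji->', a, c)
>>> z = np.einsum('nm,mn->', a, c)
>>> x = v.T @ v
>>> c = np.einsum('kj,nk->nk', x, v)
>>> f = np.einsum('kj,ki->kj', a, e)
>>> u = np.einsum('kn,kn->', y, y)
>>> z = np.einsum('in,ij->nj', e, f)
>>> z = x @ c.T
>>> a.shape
(19, 23)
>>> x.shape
(37, 37)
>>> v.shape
(29, 37)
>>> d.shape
()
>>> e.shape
(19, 19)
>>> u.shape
()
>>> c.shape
(29, 37)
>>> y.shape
(31, 29)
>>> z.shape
(37, 29)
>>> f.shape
(19, 23)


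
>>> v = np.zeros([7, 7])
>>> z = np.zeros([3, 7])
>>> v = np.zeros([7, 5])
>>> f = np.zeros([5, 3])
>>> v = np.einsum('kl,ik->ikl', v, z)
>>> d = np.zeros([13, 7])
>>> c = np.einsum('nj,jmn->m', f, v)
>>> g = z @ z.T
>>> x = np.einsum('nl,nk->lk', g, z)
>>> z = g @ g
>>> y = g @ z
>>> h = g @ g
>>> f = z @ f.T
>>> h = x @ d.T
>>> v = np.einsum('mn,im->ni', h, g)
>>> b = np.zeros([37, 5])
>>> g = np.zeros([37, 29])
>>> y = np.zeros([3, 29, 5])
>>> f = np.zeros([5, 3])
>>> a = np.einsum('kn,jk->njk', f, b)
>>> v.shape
(13, 3)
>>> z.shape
(3, 3)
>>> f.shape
(5, 3)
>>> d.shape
(13, 7)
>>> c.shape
(7,)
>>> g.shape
(37, 29)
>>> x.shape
(3, 7)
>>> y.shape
(3, 29, 5)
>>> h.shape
(3, 13)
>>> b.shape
(37, 5)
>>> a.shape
(3, 37, 5)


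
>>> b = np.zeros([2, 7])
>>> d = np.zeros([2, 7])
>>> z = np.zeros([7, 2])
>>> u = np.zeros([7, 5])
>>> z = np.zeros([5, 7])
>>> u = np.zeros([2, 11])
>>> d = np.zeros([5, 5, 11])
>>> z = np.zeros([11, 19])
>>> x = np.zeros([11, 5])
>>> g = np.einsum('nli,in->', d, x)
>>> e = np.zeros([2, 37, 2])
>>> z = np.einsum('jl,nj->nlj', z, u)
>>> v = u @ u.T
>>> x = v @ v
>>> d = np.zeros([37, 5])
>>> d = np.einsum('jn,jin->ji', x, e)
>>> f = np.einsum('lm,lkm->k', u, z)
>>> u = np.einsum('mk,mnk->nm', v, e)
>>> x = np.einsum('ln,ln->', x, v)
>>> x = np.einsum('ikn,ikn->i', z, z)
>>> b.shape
(2, 7)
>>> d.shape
(2, 37)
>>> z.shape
(2, 19, 11)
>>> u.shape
(37, 2)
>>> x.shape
(2,)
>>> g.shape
()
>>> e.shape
(2, 37, 2)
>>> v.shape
(2, 2)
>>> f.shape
(19,)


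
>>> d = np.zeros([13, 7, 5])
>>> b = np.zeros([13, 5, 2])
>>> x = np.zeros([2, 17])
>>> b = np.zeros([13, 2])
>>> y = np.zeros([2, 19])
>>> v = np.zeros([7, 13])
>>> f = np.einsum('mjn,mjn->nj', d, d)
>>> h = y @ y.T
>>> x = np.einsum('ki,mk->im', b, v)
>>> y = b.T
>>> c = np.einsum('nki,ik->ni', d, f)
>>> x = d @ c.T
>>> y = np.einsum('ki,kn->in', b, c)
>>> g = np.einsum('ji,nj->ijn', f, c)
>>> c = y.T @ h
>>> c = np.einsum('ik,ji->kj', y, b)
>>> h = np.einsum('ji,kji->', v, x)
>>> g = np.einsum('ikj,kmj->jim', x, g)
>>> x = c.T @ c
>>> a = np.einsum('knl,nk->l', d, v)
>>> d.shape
(13, 7, 5)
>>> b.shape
(13, 2)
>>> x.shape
(13, 13)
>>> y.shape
(2, 5)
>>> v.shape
(7, 13)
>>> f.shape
(5, 7)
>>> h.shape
()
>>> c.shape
(5, 13)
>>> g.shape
(13, 13, 5)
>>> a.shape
(5,)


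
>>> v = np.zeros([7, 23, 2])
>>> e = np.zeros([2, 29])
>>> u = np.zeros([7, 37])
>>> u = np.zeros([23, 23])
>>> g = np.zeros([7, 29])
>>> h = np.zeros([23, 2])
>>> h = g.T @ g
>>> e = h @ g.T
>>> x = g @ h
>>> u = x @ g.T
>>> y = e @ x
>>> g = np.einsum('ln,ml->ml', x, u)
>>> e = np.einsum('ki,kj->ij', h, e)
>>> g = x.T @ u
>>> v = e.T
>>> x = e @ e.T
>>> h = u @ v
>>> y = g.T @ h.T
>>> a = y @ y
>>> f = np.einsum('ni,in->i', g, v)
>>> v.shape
(7, 29)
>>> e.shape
(29, 7)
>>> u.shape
(7, 7)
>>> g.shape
(29, 7)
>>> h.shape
(7, 29)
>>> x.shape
(29, 29)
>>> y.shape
(7, 7)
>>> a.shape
(7, 7)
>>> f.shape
(7,)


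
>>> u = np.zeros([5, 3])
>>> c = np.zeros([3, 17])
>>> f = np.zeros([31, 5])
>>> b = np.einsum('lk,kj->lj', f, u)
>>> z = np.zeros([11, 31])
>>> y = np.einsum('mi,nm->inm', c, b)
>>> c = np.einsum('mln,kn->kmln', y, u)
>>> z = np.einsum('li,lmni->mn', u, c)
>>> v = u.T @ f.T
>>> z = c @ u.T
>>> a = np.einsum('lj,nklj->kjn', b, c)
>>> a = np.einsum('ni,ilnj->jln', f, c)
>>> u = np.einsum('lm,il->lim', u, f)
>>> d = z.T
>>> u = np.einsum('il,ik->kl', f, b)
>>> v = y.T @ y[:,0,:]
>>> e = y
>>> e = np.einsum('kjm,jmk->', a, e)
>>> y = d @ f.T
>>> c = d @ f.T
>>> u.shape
(3, 5)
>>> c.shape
(5, 31, 17, 31)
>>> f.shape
(31, 5)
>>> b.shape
(31, 3)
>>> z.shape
(5, 17, 31, 5)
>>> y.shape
(5, 31, 17, 31)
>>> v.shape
(3, 31, 3)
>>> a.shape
(3, 17, 31)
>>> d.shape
(5, 31, 17, 5)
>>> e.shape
()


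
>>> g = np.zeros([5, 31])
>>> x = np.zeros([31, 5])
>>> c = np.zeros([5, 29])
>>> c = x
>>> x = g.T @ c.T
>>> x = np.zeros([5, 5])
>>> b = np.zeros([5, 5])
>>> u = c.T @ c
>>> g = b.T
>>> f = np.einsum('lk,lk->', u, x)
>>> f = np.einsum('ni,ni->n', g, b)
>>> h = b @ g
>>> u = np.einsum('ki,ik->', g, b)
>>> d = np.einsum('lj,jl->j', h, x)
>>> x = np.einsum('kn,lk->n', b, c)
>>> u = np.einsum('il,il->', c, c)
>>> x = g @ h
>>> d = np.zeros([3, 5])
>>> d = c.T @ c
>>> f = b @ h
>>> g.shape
(5, 5)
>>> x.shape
(5, 5)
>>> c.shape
(31, 5)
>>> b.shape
(5, 5)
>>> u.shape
()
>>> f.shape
(5, 5)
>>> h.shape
(5, 5)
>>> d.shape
(5, 5)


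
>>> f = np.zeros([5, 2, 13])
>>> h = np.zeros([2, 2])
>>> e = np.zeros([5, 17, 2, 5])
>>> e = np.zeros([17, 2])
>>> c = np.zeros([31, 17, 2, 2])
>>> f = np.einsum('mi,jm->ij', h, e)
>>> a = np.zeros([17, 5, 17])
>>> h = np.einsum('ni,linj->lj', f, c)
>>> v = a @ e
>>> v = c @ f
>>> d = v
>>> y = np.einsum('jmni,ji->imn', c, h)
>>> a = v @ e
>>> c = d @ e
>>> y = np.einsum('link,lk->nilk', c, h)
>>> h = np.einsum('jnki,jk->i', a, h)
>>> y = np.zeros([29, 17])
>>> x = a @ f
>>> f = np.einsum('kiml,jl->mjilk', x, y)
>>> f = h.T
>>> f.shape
(2,)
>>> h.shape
(2,)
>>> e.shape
(17, 2)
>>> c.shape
(31, 17, 2, 2)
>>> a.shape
(31, 17, 2, 2)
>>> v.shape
(31, 17, 2, 17)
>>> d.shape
(31, 17, 2, 17)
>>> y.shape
(29, 17)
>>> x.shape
(31, 17, 2, 17)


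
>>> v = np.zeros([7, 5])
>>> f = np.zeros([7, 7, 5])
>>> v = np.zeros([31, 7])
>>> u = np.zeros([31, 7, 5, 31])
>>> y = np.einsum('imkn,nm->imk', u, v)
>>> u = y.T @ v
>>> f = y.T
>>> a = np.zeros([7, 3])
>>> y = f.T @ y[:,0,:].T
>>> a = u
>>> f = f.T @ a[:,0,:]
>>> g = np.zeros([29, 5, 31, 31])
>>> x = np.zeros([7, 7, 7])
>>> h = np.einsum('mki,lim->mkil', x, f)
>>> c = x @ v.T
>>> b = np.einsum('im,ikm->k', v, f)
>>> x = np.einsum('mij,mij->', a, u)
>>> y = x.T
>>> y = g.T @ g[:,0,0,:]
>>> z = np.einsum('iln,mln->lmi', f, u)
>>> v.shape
(31, 7)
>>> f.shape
(31, 7, 7)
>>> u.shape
(5, 7, 7)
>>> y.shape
(31, 31, 5, 31)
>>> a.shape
(5, 7, 7)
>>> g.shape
(29, 5, 31, 31)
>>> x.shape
()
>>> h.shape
(7, 7, 7, 31)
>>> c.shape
(7, 7, 31)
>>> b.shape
(7,)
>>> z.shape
(7, 5, 31)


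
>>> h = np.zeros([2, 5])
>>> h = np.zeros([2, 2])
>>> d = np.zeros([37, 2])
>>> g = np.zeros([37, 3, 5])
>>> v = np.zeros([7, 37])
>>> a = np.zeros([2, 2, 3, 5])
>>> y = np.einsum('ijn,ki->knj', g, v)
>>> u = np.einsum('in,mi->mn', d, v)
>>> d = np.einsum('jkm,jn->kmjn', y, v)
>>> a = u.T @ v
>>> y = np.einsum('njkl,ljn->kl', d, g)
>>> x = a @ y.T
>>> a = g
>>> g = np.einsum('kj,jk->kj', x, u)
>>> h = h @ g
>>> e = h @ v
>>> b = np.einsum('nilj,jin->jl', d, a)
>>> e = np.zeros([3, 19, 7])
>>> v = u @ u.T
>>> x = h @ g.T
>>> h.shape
(2, 7)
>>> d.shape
(5, 3, 7, 37)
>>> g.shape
(2, 7)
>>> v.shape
(7, 7)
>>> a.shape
(37, 3, 5)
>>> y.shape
(7, 37)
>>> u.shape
(7, 2)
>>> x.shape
(2, 2)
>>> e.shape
(3, 19, 7)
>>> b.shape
(37, 7)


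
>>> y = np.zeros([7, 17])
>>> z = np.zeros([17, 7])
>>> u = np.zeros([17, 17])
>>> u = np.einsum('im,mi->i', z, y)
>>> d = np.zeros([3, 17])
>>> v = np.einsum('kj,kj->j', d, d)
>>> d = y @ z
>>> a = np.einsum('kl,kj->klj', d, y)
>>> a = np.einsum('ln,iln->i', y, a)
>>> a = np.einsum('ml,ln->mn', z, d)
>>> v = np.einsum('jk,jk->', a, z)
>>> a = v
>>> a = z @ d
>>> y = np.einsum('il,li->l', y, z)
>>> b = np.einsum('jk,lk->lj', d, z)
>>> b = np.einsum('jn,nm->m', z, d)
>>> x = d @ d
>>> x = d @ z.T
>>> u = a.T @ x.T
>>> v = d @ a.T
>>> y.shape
(17,)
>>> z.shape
(17, 7)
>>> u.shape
(7, 7)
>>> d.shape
(7, 7)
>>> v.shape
(7, 17)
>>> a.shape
(17, 7)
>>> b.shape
(7,)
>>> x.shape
(7, 17)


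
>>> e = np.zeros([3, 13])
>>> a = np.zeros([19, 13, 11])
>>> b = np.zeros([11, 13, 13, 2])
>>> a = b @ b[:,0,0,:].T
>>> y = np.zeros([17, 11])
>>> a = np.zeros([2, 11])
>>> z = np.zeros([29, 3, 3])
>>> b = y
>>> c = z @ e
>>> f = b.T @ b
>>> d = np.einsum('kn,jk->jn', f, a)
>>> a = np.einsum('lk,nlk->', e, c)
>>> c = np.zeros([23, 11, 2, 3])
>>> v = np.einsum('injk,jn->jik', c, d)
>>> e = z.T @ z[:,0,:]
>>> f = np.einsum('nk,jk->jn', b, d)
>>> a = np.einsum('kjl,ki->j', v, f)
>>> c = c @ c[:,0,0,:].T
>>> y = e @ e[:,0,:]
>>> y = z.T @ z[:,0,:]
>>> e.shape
(3, 3, 3)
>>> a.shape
(23,)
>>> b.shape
(17, 11)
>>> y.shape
(3, 3, 3)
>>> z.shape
(29, 3, 3)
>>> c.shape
(23, 11, 2, 23)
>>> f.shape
(2, 17)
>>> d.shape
(2, 11)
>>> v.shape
(2, 23, 3)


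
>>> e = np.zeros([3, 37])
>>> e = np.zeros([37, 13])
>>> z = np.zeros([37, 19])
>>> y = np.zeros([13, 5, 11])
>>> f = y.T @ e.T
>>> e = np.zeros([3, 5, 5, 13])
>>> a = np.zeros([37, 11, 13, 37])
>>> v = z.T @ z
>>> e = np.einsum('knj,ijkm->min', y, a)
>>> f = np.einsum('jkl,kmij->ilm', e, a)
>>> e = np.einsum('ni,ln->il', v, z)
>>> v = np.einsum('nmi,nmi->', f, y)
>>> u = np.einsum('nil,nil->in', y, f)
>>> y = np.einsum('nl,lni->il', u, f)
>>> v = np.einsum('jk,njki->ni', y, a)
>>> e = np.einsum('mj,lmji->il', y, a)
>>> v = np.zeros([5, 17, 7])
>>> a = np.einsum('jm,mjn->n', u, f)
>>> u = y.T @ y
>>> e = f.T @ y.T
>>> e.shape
(11, 5, 11)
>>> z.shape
(37, 19)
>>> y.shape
(11, 13)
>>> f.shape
(13, 5, 11)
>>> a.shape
(11,)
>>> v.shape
(5, 17, 7)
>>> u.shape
(13, 13)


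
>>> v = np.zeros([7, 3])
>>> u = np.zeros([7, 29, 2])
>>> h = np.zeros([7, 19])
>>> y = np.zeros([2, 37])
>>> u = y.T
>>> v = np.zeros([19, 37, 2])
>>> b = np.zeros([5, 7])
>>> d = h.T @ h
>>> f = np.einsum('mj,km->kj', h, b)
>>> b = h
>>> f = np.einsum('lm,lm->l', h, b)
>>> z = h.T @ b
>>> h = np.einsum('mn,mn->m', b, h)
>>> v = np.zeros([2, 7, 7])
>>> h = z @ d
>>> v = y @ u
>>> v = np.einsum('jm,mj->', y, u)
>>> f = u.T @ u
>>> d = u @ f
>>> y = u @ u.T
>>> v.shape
()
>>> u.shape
(37, 2)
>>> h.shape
(19, 19)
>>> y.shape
(37, 37)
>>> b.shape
(7, 19)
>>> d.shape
(37, 2)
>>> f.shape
(2, 2)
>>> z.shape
(19, 19)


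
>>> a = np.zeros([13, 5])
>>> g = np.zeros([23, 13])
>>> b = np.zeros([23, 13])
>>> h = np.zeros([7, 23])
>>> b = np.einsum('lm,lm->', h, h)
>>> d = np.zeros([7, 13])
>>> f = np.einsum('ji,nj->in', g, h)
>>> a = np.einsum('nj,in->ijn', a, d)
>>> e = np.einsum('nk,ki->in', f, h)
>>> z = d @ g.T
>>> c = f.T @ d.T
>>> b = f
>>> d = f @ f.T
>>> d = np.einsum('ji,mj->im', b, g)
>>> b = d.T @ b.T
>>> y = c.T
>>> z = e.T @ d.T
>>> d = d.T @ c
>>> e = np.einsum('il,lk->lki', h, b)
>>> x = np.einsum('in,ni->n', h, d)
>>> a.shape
(7, 5, 13)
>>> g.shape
(23, 13)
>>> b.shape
(23, 13)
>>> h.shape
(7, 23)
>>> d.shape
(23, 7)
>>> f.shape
(13, 7)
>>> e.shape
(23, 13, 7)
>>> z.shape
(13, 7)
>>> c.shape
(7, 7)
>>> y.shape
(7, 7)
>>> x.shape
(23,)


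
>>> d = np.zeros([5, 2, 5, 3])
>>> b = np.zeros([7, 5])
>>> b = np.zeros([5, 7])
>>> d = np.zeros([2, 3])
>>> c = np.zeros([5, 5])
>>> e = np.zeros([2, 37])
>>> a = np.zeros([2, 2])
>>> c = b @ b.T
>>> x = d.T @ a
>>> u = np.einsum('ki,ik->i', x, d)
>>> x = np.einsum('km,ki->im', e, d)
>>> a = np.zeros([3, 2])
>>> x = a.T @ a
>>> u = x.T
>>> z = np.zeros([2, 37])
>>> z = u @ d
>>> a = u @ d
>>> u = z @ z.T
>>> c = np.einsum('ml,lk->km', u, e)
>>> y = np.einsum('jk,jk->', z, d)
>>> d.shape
(2, 3)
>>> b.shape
(5, 7)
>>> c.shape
(37, 2)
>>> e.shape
(2, 37)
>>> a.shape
(2, 3)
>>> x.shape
(2, 2)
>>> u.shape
(2, 2)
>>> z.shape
(2, 3)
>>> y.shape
()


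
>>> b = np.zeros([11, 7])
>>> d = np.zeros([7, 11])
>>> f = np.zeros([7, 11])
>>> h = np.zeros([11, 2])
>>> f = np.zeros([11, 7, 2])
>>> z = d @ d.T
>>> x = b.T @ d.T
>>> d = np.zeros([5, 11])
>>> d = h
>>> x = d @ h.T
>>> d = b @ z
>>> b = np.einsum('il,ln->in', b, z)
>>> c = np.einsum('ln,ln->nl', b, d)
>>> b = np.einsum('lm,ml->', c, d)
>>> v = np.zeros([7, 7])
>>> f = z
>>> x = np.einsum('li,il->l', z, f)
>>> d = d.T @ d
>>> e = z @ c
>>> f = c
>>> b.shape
()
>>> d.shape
(7, 7)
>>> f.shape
(7, 11)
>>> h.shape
(11, 2)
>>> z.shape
(7, 7)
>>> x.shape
(7,)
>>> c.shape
(7, 11)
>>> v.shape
(7, 7)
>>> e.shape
(7, 11)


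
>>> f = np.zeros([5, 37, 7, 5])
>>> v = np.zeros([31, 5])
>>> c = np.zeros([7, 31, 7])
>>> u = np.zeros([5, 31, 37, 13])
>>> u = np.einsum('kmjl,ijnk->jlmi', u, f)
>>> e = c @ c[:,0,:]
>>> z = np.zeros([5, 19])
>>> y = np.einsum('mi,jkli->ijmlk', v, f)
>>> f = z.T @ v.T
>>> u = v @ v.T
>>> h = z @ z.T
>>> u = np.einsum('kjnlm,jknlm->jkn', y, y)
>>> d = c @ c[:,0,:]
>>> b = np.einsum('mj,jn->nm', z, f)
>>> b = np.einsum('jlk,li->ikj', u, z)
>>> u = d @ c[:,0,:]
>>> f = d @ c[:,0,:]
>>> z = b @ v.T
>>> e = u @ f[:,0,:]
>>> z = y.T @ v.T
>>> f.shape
(7, 31, 7)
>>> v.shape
(31, 5)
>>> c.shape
(7, 31, 7)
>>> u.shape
(7, 31, 7)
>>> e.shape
(7, 31, 7)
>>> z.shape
(37, 7, 31, 5, 31)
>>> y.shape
(5, 5, 31, 7, 37)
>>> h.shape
(5, 5)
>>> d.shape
(7, 31, 7)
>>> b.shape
(19, 31, 5)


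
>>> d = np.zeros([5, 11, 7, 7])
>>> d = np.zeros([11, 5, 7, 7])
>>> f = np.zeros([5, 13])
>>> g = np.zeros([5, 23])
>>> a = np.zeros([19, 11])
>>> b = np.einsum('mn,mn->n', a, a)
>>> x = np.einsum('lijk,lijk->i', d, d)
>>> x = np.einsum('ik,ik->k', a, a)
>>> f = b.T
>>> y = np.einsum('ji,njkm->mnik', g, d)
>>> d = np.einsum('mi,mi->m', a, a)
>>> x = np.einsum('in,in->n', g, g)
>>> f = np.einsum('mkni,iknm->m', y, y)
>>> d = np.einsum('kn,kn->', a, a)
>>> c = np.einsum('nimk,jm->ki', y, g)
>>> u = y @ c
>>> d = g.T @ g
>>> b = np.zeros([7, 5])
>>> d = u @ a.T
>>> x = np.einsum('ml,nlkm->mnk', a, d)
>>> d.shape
(7, 11, 23, 19)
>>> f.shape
(7,)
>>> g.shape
(5, 23)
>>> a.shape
(19, 11)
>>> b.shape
(7, 5)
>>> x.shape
(19, 7, 23)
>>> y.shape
(7, 11, 23, 7)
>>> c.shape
(7, 11)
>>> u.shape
(7, 11, 23, 11)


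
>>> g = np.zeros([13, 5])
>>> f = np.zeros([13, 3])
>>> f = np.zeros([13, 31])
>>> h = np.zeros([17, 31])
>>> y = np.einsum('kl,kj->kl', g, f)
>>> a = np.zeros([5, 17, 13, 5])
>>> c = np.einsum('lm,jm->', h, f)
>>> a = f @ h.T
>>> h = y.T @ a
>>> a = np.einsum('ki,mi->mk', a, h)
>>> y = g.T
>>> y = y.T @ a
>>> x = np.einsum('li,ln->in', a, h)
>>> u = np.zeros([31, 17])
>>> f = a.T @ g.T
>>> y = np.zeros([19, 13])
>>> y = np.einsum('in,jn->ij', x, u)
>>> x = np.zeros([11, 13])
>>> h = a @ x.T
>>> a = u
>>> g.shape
(13, 5)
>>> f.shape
(13, 13)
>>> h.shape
(5, 11)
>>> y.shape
(13, 31)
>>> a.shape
(31, 17)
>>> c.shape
()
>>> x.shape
(11, 13)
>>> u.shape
(31, 17)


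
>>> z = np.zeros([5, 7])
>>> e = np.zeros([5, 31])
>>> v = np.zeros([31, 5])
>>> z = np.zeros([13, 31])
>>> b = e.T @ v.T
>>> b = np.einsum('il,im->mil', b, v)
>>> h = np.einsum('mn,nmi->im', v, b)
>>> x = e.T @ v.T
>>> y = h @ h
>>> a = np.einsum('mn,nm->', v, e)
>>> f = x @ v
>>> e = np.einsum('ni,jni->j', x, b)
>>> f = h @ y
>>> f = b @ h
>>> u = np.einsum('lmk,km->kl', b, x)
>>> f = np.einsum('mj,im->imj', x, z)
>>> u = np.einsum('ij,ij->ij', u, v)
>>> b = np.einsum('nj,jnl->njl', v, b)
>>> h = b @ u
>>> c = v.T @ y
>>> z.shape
(13, 31)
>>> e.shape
(5,)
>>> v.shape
(31, 5)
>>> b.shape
(31, 5, 31)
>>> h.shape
(31, 5, 5)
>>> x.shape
(31, 31)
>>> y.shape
(31, 31)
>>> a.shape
()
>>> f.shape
(13, 31, 31)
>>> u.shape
(31, 5)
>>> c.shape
(5, 31)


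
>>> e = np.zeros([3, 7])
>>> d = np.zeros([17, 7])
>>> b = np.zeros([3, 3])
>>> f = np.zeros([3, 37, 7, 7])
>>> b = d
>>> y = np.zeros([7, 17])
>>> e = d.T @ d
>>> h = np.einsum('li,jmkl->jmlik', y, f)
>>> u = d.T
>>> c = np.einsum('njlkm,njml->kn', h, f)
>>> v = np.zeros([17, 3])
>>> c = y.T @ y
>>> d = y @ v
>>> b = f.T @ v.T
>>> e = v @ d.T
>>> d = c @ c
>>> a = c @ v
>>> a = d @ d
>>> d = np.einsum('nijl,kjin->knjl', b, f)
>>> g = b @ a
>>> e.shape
(17, 7)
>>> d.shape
(3, 7, 37, 17)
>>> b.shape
(7, 7, 37, 17)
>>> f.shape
(3, 37, 7, 7)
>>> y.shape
(7, 17)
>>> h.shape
(3, 37, 7, 17, 7)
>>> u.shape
(7, 17)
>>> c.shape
(17, 17)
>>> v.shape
(17, 3)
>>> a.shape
(17, 17)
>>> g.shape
(7, 7, 37, 17)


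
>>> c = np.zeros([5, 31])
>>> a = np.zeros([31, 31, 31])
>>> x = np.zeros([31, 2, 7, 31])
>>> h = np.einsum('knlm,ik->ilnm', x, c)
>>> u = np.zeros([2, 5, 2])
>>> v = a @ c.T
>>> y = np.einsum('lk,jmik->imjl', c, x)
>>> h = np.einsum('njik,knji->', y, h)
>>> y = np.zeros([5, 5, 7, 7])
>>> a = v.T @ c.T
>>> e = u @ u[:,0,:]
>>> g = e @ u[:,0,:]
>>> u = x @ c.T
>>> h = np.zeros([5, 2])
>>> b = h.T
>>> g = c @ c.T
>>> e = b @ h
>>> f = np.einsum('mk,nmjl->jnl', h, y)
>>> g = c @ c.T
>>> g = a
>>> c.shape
(5, 31)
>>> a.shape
(5, 31, 5)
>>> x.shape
(31, 2, 7, 31)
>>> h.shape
(5, 2)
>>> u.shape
(31, 2, 7, 5)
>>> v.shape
(31, 31, 5)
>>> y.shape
(5, 5, 7, 7)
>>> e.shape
(2, 2)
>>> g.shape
(5, 31, 5)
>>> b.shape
(2, 5)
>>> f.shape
(7, 5, 7)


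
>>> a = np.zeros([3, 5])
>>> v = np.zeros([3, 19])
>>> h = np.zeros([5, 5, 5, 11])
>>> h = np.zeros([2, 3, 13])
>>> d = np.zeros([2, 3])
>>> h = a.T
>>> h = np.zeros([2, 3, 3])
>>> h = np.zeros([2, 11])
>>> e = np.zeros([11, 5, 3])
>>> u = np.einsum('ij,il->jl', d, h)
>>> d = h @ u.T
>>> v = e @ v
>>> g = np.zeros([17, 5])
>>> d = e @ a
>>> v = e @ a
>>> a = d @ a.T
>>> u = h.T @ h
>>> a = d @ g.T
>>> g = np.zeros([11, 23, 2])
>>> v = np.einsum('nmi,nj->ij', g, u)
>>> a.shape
(11, 5, 17)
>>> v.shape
(2, 11)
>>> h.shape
(2, 11)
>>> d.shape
(11, 5, 5)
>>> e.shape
(11, 5, 3)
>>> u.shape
(11, 11)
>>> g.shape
(11, 23, 2)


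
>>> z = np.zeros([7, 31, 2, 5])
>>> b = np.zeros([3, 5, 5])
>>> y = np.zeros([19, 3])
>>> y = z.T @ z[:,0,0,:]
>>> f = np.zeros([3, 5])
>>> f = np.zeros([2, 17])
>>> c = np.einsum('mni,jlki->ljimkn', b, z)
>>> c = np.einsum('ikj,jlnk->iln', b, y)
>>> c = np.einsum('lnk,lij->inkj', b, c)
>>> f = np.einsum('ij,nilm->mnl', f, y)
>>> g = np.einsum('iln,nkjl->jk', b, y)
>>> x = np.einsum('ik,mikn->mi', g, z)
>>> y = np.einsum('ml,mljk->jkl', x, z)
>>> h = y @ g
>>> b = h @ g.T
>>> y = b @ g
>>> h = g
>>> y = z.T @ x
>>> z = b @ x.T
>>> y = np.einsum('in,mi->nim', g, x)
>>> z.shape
(2, 5, 7)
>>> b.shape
(2, 5, 31)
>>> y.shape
(2, 31, 7)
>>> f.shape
(5, 5, 31)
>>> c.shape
(2, 5, 5, 31)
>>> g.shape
(31, 2)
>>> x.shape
(7, 31)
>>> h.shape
(31, 2)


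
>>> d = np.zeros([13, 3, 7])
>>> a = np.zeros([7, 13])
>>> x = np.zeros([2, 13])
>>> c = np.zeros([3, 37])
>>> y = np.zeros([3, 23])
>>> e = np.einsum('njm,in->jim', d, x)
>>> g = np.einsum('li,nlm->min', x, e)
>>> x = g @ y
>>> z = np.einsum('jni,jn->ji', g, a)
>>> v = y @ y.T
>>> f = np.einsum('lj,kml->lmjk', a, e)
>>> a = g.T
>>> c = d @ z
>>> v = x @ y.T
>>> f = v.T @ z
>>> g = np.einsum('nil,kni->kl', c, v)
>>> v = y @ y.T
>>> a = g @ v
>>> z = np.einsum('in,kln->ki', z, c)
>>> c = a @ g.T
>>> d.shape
(13, 3, 7)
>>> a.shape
(7, 3)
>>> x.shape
(7, 13, 23)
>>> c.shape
(7, 7)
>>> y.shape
(3, 23)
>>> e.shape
(3, 2, 7)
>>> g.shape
(7, 3)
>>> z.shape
(13, 7)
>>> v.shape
(3, 3)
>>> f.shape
(3, 13, 3)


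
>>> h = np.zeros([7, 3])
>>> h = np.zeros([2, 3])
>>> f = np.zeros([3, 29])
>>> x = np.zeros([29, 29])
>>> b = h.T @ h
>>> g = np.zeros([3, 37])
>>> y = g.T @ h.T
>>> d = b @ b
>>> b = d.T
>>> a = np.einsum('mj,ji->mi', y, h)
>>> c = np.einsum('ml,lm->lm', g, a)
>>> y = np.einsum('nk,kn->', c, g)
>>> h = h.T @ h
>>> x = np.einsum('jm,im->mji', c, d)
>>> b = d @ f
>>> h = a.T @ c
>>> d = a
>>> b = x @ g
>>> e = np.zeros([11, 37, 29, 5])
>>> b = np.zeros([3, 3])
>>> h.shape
(3, 3)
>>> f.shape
(3, 29)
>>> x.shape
(3, 37, 3)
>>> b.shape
(3, 3)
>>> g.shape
(3, 37)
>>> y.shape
()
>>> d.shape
(37, 3)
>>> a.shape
(37, 3)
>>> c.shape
(37, 3)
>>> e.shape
(11, 37, 29, 5)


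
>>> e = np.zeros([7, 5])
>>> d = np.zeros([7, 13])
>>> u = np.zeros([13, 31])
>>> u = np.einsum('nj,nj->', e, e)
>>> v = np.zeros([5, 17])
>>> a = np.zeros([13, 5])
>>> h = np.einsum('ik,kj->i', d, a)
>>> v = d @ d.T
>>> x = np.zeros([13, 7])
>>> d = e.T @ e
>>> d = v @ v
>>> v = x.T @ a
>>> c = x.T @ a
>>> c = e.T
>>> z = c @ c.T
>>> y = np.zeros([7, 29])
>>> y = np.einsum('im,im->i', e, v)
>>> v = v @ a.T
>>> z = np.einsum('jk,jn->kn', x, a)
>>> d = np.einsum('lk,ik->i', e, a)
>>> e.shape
(7, 5)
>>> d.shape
(13,)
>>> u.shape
()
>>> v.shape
(7, 13)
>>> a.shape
(13, 5)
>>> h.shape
(7,)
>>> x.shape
(13, 7)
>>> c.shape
(5, 7)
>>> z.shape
(7, 5)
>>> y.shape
(7,)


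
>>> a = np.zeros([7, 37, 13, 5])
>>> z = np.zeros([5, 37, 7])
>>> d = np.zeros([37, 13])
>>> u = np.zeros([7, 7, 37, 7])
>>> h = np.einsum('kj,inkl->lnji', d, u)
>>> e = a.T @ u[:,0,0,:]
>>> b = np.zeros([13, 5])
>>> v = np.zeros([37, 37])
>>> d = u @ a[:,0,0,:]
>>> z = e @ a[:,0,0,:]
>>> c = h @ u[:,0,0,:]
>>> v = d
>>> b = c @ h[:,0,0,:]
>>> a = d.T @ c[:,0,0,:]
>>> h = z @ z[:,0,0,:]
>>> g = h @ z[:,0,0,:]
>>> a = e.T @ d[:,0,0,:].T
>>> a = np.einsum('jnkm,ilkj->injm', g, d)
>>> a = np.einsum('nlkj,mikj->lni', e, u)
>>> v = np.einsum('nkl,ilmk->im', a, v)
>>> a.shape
(13, 5, 7)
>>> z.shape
(5, 13, 37, 5)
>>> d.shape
(7, 7, 37, 5)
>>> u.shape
(7, 7, 37, 7)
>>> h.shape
(5, 13, 37, 5)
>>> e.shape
(5, 13, 37, 7)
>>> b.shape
(7, 7, 13, 7)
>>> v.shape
(7, 37)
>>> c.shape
(7, 7, 13, 7)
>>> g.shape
(5, 13, 37, 5)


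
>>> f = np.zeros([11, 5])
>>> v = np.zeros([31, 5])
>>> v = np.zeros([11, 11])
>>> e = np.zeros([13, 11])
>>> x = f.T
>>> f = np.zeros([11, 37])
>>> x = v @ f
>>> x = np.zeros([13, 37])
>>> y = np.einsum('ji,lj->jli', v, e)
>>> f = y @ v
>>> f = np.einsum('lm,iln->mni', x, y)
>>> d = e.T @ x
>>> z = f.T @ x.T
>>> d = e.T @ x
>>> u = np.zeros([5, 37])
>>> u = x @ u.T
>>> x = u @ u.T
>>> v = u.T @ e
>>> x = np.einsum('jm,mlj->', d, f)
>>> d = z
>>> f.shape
(37, 11, 11)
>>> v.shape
(5, 11)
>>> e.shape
(13, 11)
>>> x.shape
()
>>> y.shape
(11, 13, 11)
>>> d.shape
(11, 11, 13)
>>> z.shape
(11, 11, 13)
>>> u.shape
(13, 5)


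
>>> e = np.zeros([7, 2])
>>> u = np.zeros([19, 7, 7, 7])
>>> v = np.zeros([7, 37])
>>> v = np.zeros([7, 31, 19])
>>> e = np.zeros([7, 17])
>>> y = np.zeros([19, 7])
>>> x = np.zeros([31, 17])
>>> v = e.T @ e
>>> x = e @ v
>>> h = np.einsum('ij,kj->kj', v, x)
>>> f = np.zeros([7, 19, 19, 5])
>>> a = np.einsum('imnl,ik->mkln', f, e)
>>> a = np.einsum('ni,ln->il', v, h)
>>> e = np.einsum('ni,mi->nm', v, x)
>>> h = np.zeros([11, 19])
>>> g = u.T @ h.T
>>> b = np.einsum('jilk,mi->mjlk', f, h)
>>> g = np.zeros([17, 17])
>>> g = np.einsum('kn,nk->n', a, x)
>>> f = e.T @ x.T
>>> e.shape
(17, 7)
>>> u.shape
(19, 7, 7, 7)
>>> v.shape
(17, 17)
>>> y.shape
(19, 7)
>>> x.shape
(7, 17)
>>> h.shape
(11, 19)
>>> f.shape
(7, 7)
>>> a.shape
(17, 7)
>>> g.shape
(7,)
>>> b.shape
(11, 7, 19, 5)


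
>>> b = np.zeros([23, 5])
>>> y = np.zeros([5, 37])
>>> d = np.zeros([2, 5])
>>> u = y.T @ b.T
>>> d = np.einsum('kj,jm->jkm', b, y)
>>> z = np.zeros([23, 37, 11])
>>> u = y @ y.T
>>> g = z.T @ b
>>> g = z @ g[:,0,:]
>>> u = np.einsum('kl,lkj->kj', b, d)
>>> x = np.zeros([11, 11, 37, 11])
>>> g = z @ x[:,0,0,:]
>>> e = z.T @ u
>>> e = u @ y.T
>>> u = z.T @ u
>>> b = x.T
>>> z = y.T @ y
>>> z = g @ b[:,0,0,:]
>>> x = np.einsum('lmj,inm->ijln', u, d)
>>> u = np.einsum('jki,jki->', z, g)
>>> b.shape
(11, 37, 11, 11)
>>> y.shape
(5, 37)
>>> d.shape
(5, 23, 37)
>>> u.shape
()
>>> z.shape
(23, 37, 11)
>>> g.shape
(23, 37, 11)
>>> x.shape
(5, 37, 11, 23)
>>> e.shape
(23, 5)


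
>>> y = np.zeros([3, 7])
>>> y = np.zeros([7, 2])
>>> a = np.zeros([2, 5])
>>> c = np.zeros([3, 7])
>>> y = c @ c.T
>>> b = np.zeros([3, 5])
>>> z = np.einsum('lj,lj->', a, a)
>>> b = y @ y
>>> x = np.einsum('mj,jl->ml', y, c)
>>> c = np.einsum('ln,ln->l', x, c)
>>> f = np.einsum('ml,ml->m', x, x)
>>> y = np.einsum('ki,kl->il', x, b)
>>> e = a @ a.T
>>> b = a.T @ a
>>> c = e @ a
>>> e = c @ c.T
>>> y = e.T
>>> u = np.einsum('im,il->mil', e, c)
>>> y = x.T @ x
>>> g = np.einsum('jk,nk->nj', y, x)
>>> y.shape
(7, 7)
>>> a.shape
(2, 5)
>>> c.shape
(2, 5)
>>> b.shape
(5, 5)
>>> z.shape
()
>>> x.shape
(3, 7)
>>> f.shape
(3,)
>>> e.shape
(2, 2)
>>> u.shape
(2, 2, 5)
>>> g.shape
(3, 7)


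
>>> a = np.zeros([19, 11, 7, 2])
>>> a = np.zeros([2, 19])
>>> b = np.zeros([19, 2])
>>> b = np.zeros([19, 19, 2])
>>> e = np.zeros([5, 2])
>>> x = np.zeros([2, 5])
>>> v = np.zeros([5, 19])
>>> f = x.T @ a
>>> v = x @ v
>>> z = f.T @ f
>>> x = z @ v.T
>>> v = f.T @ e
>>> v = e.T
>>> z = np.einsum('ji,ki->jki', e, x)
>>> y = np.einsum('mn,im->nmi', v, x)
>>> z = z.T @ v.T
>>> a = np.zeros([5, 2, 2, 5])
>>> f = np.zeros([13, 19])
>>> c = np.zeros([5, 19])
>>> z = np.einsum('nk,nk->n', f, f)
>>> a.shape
(5, 2, 2, 5)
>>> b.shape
(19, 19, 2)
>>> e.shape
(5, 2)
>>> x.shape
(19, 2)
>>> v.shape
(2, 5)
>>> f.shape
(13, 19)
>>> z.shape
(13,)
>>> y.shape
(5, 2, 19)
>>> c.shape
(5, 19)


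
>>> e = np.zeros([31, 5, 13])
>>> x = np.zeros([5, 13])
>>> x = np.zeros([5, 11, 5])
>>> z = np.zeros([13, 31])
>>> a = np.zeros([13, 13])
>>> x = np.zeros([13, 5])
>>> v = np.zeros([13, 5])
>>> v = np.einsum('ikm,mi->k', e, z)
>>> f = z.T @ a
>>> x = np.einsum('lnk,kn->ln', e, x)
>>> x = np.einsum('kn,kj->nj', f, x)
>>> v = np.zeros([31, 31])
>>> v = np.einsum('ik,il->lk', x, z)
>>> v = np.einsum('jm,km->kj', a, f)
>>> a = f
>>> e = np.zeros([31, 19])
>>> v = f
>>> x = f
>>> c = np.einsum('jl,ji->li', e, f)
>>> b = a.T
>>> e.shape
(31, 19)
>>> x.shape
(31, 13)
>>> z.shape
(13, 31)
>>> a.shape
(31, 13)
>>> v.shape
(31, 13)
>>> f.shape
(31, 13)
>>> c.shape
(19, 13)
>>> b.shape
(13, 31)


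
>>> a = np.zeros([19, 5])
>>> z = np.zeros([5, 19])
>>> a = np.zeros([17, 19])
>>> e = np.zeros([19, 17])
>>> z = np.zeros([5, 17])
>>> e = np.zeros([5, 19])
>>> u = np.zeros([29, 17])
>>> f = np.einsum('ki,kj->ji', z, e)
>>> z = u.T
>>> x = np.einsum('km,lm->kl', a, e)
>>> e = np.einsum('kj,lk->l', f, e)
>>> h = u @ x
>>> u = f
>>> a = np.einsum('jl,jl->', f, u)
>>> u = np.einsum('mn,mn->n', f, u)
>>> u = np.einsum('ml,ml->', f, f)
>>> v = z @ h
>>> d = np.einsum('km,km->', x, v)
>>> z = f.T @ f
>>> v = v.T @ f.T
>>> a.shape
()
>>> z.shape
(17, 17)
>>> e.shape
(5,)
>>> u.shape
()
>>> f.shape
(19, 17)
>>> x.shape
(17, 5)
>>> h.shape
(29, 5)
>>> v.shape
(5, 19)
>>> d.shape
()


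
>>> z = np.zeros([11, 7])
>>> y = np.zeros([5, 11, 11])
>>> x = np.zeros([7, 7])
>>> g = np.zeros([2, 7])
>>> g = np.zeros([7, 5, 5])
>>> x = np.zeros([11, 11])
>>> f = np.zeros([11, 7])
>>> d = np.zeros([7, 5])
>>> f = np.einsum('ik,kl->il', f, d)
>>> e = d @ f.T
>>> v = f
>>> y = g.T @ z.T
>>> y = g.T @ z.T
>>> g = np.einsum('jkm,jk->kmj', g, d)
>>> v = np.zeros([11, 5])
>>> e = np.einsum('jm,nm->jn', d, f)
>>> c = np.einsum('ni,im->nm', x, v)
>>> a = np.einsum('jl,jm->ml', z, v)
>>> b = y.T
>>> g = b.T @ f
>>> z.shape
(11, 7)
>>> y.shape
(5, 5, 11)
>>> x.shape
(11, 11)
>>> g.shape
(5, 5, 5)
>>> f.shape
(11, 5)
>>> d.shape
(7, 5)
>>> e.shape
(7, 11)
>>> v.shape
(11, 5)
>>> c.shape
(11, 5)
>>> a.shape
(5, 7)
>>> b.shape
(11, 5, 5)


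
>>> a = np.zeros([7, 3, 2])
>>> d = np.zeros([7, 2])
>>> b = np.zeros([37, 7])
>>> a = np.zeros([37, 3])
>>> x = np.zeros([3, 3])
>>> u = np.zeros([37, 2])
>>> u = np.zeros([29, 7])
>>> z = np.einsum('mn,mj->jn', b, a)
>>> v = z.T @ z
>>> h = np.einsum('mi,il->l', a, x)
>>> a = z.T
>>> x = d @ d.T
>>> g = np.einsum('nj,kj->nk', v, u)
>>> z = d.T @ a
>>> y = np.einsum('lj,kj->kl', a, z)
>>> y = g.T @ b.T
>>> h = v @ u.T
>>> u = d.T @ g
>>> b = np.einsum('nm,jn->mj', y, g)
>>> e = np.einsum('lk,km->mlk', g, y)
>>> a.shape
(7, 3)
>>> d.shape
(7, 2)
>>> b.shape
(37, 7)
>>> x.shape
(7, 7)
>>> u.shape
(2, 29)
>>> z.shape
(2, 3)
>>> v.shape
(7, 7)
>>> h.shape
(7, 29)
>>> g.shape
(7, 29)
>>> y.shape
(29, 37)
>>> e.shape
(37, 7, 29)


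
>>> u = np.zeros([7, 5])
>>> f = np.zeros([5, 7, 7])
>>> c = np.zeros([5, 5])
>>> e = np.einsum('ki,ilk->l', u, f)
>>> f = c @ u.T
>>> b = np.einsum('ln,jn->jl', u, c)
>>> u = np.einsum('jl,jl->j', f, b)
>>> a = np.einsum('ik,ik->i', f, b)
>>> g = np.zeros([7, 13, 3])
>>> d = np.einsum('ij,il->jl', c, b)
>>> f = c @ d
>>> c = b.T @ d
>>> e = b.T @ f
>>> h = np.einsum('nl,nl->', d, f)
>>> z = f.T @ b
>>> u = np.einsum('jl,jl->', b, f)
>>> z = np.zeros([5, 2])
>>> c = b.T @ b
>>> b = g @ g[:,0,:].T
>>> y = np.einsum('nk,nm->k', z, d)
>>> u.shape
()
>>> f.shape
(5, 7)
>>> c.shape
(7, 7)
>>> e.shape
(7, 7)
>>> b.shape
(7, 13, 7)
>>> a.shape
(5,)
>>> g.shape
(7, 13, 3)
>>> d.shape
(5, 7)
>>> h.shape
()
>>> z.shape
(5, 2)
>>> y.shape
(2,)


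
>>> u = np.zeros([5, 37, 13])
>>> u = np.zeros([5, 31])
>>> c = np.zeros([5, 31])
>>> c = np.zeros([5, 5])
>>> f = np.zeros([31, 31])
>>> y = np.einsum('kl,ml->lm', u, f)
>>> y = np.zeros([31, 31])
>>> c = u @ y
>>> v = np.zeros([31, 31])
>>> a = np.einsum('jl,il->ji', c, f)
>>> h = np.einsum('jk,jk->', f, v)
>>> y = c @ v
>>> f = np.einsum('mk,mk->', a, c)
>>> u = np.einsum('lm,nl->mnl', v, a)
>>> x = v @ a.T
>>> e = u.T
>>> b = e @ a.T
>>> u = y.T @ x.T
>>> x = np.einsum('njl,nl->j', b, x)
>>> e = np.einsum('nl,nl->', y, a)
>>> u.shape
(31, 31)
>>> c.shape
(5, 31)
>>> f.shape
()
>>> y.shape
(5, 31)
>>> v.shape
(31, 31)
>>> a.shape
(5, 31)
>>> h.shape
()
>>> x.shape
(5,)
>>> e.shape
()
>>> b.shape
(31, 5, 5)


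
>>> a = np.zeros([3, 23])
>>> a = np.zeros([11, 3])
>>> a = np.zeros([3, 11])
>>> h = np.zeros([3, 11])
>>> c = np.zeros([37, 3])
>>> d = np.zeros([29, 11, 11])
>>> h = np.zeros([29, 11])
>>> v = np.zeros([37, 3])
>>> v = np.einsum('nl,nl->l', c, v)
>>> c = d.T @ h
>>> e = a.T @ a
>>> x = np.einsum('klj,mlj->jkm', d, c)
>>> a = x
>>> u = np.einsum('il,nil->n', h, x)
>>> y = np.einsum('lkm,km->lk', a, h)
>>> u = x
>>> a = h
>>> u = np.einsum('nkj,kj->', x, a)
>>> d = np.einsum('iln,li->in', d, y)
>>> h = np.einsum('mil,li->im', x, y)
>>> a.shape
(29, 11)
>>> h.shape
(29, 11)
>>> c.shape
(11, 11, 11)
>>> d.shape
(29, 11)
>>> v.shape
(3,)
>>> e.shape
(11, 11)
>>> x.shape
(11, 29, 11)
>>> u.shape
()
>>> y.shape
(11, 29)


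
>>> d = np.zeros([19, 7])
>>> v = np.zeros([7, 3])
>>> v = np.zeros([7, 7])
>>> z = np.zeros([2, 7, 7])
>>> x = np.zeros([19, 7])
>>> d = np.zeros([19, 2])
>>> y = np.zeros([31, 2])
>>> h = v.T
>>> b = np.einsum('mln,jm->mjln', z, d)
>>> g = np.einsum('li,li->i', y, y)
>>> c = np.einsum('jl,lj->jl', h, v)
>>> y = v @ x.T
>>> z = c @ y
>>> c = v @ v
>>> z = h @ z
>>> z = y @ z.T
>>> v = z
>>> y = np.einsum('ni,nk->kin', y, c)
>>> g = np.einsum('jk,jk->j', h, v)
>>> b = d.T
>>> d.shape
(19, 2)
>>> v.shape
(7, 7)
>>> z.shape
(7, 7)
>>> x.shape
(19, 7)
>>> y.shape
(7, 19, 7)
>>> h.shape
(7, 7)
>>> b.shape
(2, 19)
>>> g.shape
(7,)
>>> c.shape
(7, 7)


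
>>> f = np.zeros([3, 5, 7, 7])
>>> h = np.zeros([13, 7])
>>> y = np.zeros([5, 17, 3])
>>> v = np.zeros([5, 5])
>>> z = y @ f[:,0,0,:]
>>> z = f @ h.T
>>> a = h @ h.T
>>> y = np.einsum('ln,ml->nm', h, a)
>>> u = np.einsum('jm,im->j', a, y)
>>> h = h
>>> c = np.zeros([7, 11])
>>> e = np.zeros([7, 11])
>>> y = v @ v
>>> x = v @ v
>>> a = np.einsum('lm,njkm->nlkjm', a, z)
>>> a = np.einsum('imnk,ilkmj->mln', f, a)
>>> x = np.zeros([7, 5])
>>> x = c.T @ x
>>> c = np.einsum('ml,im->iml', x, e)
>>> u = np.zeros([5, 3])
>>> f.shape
(3, 5, 7, 7)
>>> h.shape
(13, 7)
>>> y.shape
(5, 5)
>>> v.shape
(5, 5)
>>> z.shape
(3, 5, 7, 13)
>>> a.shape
(5, 13, 7)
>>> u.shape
(5, 3)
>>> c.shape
(7, 11, 5)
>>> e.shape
(7, 11)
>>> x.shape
(11, 5)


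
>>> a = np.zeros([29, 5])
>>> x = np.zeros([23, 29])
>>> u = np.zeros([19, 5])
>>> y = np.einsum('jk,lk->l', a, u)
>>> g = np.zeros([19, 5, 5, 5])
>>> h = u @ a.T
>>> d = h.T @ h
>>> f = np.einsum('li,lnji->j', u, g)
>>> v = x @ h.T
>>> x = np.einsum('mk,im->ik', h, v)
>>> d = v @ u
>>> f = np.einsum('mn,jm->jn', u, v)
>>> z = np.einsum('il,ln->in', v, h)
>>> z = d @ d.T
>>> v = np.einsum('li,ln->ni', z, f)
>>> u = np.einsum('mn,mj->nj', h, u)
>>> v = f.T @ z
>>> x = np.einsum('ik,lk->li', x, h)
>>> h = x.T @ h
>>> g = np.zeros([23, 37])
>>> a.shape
(29, 5)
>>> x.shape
(19, 23)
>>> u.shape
(29, 5)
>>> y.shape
(19,)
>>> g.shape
(23, 37)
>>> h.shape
(23, 29)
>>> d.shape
(23, 5)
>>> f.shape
(23, 5)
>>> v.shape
(5, 23)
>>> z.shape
(23, 23)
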